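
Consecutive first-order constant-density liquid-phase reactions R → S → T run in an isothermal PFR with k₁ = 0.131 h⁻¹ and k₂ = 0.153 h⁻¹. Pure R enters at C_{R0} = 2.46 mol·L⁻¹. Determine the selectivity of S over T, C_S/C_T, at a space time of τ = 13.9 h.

0.435

For first-order series with pure R initially, C_S(τ) = k₁C_{R0}/(k₂−k₁)·(e^(−k₁τ) − e^(−k₂τ)).
e^(−k₁τ) = e^(−0.131×13.9) = e^(−1.821) = 0.1619; e^(−k₂τ) = e^(−2.127) = 0.1192.
C_S = 0.131×2.46/(0.153−0.131) × (0.1619−0.1192) = 14.65×0.04265 = 0.6247 mol·L⁻¹.
C_R = C_{R0}e^(−k₁τ) = 0.3982 mol·L⁻¹, so C_T = C_{R0}−C_R−C_S = 1.437 mol·L⁻¹; C_S/C_T = 0.435.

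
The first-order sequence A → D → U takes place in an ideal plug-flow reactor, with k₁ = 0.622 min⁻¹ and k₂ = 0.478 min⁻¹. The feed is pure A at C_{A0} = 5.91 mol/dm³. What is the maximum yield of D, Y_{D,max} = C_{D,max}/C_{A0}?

Evaluating C_D at τ_opt = ln(k₂/k₁)/(k₂−k₁) gives C_{D,max}/C_{A0} = (k₁/k₂)^[k₂/(k₂−k₁)].
= (0.622/0.478)^(0.478/(0.478−0.622)) = (1.301)^(-3.319) = 0.4172.

0.417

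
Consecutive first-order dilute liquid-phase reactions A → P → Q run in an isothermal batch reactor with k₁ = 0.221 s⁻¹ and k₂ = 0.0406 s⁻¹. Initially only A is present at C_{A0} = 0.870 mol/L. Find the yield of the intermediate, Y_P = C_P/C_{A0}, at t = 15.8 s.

The intermediate concentration in a first-order A→B→C sequence is C_P = k₁C_{A0}(e^(−k₁t) − e^(−k₂t))/(k₂−k₁).
e^(−k₁t) = e^(−0.221×15.8) = e^(−3.492) = 0.03045; e^(−k₂t) = e^(−0.6415) = 0.5265.
C_P = 0.221×0.870/(0.0406−0.221) × (0.03045−0.5265) = (-1.066)×(-0.4961) = 0.5287 mol/L.
Y_P = C_P/C_{A0} = 0.5287/0.870 = 0.608.

0.608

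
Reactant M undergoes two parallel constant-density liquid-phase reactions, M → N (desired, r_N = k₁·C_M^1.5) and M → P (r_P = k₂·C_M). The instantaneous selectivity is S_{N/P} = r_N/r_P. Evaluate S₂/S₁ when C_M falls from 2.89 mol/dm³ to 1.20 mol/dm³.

0.644

S_{N/P} = (k₁/k₂)·C_M^0.5, so S₂/S₁ = (C_{M,2}/C_{M,1})^0.5.
= (1.20/2.89)^0.5 = (0.4152)^0.5 = 0.644.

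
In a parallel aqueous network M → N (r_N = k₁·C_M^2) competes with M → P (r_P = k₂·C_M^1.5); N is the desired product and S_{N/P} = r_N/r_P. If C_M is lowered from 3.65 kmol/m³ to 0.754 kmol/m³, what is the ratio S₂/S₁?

0.455

S_{N/P} = (k₁/k₂)·C_M^0.5, so S₂/S₁ = (C_{M,2}/C_{M,1})^0.5.
= (0.754/3.65)^0.5 = (0.2066)^0.5 = 0.455.
Selectivity toward N falls as C_M falls — high-concentration operation is favoured.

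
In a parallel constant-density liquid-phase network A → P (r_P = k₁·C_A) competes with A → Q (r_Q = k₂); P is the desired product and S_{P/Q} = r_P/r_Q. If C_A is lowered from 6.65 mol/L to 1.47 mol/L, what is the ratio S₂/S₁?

0.221

S_{P/Q} = (k₁/k₂)·C_A, so S₂/S₁ = (C_{A,2}/C_{A,1}).
= 1.47/6.65 = 0.221.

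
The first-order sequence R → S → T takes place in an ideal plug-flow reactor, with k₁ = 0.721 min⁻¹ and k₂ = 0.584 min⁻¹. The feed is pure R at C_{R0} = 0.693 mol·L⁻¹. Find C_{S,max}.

0.282 mol·L⁻¹

Evaluating C_S at τ_opt = ln(k₂/k₁)/(k₂−k₁) gives C_{S,max}/C_{R0} = (k₁/k₂)^[k₂/(k₂−k₁)].
= (0.721/0.584)^(0.584/(0.584−0.721)) = (1.235)^(-4.263) = 0.4072.
C_{S,max} = 0.4072×0.693 = 0.282 mol·L⁻¹.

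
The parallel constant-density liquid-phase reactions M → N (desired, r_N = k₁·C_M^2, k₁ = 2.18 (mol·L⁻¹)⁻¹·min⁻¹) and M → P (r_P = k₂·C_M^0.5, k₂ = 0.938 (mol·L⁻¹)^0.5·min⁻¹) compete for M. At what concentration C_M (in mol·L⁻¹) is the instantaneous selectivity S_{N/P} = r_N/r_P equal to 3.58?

1.33 mol·L⁻¹

S_{N/P} = (k₁/k₂)·C_M^1.5 ⇒ C_M = (S·k₂/k₁)^(1/1.5).
= (3.58×0.938/2.18)^(0.6667) = (1.540)^(0.6667) = 1.33 mol·L⁻¹.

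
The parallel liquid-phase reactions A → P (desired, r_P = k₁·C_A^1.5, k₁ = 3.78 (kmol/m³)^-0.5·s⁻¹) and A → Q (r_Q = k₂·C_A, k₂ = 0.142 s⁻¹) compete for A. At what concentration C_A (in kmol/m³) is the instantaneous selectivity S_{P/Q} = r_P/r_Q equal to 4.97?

S_{P/Q} = (k₁/k₂)·C_A^0.5 ⇒ C_A = (S·k₂/k₁)^(2).
= (4.97×0.142/3.78)^(2) = (0.1867)^(2) = 0.0349 kmol/m³.

0.0349 kmol/m³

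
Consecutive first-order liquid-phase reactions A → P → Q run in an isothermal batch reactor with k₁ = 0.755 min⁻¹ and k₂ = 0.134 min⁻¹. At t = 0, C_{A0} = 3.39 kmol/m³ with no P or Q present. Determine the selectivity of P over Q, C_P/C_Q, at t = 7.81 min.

For first-order series with pure A initially, C_P(t) = k₁C_{A0}/(k₂−k₁)·(e^(−k₁t) − e^(−k₂t)).
e^(−k₁t) = e^(−0.755×7.81) = e^(−5.897) = 0.002749; e^(−k₂t) = e^(−1.047) = 0.3512.
C_P = 0.755×3.39/(0.134−0.755) × (0.002749−0.3512) = (-4.121)×(-0.3484) = 1.436 kmol/m³.
C_A = C_{A0}e^(−k₁t) = 0.009319 kmol/m³, so C_Q = C_{A0}−C_A−C_P = 1.945 kmol/m³; C_P/C_Q = 0.738.

0.738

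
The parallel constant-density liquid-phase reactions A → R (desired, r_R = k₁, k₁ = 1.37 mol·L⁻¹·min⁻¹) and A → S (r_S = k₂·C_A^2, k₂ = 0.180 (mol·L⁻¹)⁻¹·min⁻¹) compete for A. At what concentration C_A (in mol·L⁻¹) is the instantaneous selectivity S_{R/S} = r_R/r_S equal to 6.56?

1.08 mol·L⁻¹

S_{R/S} = (k₁/k₂)·C_A^-2 ⇒ C_A = (S·k₂/k₁)^(-0.5).
= (6.56×0.180/1.37)^(-0.5) = (0.8619)^(-0.5) = 1.08 mol·L⁻¹.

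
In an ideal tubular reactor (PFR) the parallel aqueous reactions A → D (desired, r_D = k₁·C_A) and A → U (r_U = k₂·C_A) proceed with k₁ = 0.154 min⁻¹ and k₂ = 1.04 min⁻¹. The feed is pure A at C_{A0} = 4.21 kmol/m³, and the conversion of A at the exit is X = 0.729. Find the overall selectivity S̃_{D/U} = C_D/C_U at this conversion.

0.148

C_A = C_{A0}(1−X) = 1.141 kmol/m³.
Both paths are first order in A, so the instantaneous fraction to D is constant: dC_D/d(−C_A) = k₁/(k₁+k₂) = 0.1290.
C_D = 0.1290·(C_{A0}−C_A) = 0.1290×3.069 = 0.396 kmol/m³.
C_U = (C_{A0}−C_A)−C_D = 2.673 kmol/m³; S̃_{D/U} = 0.3958/2.673 = 0.148.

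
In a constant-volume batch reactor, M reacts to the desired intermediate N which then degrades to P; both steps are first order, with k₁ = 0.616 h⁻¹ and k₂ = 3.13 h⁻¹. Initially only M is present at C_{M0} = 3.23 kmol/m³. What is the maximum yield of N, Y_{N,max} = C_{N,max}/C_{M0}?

Evaluating C_N at t_opt = ln(k₂/k₁)/(k₂−k₁) gives C_{N,max}/C_{M0} = (k₁/k₂)^[k₂/(k₂−k₁)].
= (0.616/3.13)^(3.13/(3.13−0.616)) = (0.1968)^(1.245) = 0.1321.

0.132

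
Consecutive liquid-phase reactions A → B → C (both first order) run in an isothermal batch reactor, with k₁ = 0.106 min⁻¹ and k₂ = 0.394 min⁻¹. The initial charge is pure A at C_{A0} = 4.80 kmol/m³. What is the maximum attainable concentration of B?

0.797 kmol/m³

For a first-order series the maximum intermediate yield is C_{B,max}/C_{A0} = (k₁/k₂)^[k₂/(k₂−k₁)].
= (0.106/0.394)^(0.394/(0.394−0.106)) = (0.2690)^(1.368) = 0.1659.
C_{B,max} = 0.1659×4.80 = 0.797 kmol/m³.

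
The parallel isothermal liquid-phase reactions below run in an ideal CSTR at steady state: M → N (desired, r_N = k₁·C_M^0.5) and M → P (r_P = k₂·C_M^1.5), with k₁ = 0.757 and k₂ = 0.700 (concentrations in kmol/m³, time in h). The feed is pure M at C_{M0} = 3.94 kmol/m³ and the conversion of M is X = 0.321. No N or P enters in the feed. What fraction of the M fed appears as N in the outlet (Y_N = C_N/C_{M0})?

Exit C_M = C_{M0}(1−X) = 3.94×0.679 = 2.675 kmol/m³.
In a CSTR the entire volume is at exit conditions, so r_N = 0.757×2.675^0.5 = 1.238 and r_P = 0.700×2.675^1.5 = 3.063.
Fraction of consumed M going to N: r_N/(r_N+r_P) = 0.2879.
C_N = 0.2879·C_{M0}·X = 0.2879×3.94×0.321 = 0.364 kmol/m³; Y_N = C_N/C_{M0} = 0.0924.

0.0924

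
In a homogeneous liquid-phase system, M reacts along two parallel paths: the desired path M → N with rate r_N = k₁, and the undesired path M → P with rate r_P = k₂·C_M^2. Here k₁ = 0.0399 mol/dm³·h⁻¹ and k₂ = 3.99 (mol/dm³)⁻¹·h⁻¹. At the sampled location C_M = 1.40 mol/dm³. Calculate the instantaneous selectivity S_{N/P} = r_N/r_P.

0.00510

S_{N/P} = r_N/r_P = (k₁)/(k₂·C_M^2) = (k₁/k₂)·C_M^-2.
= (0.0399) / (3.99×1.400^2) = 0.03990/7.820 = 0.00510.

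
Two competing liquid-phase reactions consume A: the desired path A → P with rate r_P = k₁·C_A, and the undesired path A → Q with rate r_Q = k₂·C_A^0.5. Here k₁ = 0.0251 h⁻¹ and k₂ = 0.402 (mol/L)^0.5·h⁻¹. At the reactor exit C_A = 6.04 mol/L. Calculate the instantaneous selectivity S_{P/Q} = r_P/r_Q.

S_{P/Q} = r_P/r_Q = (k₁·C_A)/(k₂·C_A^0.5) = (k₁/k₂)·C_A^0.5.
= (0.0251×6.040) / (0.402×6.040^0.5) = 0.1516/0.9880 = 0.153.
Since the desired path is higher order in A, keeping C_A high (PFR or concentrated feed) favours P.

0.153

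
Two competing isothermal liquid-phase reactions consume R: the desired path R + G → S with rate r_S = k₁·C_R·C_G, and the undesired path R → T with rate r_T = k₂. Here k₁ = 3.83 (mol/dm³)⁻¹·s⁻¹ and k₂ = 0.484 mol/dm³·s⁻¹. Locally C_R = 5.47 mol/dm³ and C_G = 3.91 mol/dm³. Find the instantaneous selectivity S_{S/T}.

169

S_{S/T} = r_S/r_T = (k₁·C_R·C_G)/(k₂) = (k₁/k₂)·C_R·C_G.
= (3.83×5.470×3.910) / (0.484) = 81.91/0.4840 = 169.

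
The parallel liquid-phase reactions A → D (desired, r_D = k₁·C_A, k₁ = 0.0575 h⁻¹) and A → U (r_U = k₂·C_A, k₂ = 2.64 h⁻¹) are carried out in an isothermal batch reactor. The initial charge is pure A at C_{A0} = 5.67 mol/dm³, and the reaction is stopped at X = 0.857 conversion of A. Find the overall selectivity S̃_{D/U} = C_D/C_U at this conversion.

C_A = C_{A0}(1−X) = 0.8108 mol/dm³.
Both paths are first order in A, so the instantaneous fraction to D is constant: dC_D/d(−C_A) = k₁/(k₁+k₂) = 0.02132.
C_D = 0.02132·(C_{A0}−C_A) = 0.02132×4.859 = 0.104 mol/dm³.
C_U = (C_{A0}−C_A)−C_D = 4.756 mol/dm³; S̃_{D/U} = 0.1036/4.756 = 0.0218.

0.0218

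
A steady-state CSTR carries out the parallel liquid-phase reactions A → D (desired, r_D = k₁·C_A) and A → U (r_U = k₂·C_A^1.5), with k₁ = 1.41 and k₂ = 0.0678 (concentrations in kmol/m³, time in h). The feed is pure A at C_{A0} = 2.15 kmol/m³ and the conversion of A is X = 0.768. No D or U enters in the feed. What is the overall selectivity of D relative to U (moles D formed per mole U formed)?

29.4

Exit C_A = C_{A0}(1−X) = 2.15×0.232 = 0.4988 kmol/m³.
A CSTR operates uniformly at the exit composition, giving r_D = 0.7033 and r_U = 0.02388 (each k·C_A^n at C_A = 0.4988).
Overall selectivity = C_D/C_U = r_Dτ/(r_Uτ) = r_D/r_U = 29.4.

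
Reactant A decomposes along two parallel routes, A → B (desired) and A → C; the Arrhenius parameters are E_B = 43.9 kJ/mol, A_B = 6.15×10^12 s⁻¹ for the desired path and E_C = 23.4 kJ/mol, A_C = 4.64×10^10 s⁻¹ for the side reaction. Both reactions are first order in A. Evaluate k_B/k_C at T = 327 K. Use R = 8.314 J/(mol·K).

k_B/k_C = (A_B/A_C)·exp[−(E_B−E_C)/(RT)] = (A_B/A_C)·exp[(E_C−E_B)/(RT)].
(E_C−E_B)/(RT) = (23.4−43.9)×10³/(8.314×327) = -20500/2719 = -7.540.
k_B/k_C = (6.15×10^12/4.64×10^10)·exp(-7.540) = 132.5 × 5.312×10^-4 = 0.0704.

0.0704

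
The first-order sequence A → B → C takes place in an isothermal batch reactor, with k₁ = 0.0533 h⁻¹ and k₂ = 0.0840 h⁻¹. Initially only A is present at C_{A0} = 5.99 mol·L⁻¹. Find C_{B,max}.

1.73 mol·L⁻¹

Evaluating C_B at t_opt = ln(k₂/k₁)/(k₂−k₁) gives C_{B,max}/C_{A0} = (k₁/k₂)^[k₂/(k₂−k₁)].
= (0.0533/0.0840)^(0.0840/(0.0840−0.0533)) = (0.6345)^(2.736) = 0.2880.
C_{B,max} = 0.2880×5.99 = 1.73 mol·L⁻¹.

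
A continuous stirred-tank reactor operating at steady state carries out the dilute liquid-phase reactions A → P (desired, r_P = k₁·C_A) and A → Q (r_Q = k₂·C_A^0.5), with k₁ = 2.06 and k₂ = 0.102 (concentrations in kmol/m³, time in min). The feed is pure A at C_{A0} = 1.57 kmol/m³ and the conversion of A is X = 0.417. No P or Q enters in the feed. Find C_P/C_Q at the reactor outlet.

19.3

Exit C_A = C_{A0}(1−X) = 1.57×0.583 = 0.9153 kmol/m³.
Rates in a CSTR are evaluated at the outlet concentration: r_P = 2.06×0.9153 = 1.886, r_Q = 0.102×0.9153^0.5 = 0.09759.
Overall selectivity = C_P/C_Q = r_Pτ/(r_Qτ) = r_P/r_Q = 19.3.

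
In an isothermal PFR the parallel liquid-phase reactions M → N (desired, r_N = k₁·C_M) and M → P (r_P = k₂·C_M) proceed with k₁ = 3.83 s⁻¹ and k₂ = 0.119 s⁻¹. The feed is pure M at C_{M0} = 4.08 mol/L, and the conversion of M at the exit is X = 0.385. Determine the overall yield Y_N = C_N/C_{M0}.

0.373

C_M = C_{M0}(1−X) = 2.509 mol/L.
Both paths are first order in M, so the instantaneous fraction to N is constant: dC_N/d(−C_M) = k₁/(k₁+k₂) = 0.9699.
C_N = 0.9699·(C_{M0}−C_M) = 0.9699×1.571 = 1.52 mol/L.
Y_N = C_N/C_{M0} = 1.523/4.08 = 0.373.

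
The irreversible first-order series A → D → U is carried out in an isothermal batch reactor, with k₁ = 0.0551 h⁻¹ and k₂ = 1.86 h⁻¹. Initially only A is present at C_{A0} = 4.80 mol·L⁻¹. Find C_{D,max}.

At the optimum, C_{D,max}/C_{A0} = (k₁/k₂)^[k₂/(k₂−k₁)].
= (0.0551/1.86)^(1.86/(1.86−0.0551)) = (0.02962)^(1.031) = 0.02661.
C_{D,max} = 0.02661×4.80 = 0.128 mol·L⁻¹.

0.128 mol·L⁻¹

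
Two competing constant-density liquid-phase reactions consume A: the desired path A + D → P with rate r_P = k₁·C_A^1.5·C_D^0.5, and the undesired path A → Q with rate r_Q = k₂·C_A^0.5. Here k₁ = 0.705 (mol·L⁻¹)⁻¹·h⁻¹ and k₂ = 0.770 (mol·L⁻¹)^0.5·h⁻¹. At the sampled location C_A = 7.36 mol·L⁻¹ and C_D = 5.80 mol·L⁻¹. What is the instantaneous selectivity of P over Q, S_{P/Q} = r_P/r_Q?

S_{P/Q} = r_P/r_Q = (k₁·C_A^1.5·C_D^0.5)/(k₂·C_A^0.5) = (k₁/k₂)·C_A·C_D^0.5.
= (0.705×7.360^1.5×5.800^0.5) / (0.770×7.360^0.5) = 33.90/2.089 = 16.2.
Since the desired path is higher order in A, keeping C_A high (PFR or concentrated feed) favours P.

16.2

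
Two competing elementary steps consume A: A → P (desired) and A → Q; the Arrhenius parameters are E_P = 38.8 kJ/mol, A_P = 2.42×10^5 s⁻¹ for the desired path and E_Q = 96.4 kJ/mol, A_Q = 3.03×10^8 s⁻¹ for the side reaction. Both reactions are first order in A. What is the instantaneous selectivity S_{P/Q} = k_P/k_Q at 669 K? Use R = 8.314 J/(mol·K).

25.1

k_P/k_Q = (A_P/A_Q)·exp[−(E_P−E_Q)/(RT)] = (A_P/A_Q)·exp[(E_Q−E_P)/(RT)].
(E_Q−E_P)/(RT) = (96.4−38.8)×10³/(8.314×669) = 57600/5562 = 10.36.
k_P/k_Q = (2.42×10^5/3.03×10^8)·exp(10.36) = 7.987×10^-4 × 31441 = 25.1.
Since E_P < E_Q, lowering the temperature improves selectivity toward P.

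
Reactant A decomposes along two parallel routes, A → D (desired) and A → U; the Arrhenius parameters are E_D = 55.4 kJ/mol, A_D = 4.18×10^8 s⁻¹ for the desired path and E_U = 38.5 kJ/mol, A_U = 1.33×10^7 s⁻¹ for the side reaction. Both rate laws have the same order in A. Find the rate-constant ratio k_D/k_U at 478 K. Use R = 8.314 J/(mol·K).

Since both paths have the same order in A, the concentration cancels and S_{D/U} = k_D/k_U = (A_D/A_U)·exp[(E_U−E_D)/(RT)].
(E_U−E_D)/(RT) = (38.5−55.4)×10³/(8.314×478) = -16900/3974 = -4.253.
k_D/k_U = (4.18×10^8/1.33×10^7)·exp(-4.253) = 31.43 × 0.01423 = 0.447.
Since E_D > E_U, raising the temperature improves selectivity toward D.

0.447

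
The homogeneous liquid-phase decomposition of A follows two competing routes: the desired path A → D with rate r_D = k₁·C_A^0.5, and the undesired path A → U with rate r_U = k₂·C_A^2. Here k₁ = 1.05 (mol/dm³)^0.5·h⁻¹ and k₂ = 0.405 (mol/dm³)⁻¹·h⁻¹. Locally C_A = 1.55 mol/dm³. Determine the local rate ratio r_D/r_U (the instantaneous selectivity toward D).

1.34

S_{D/U} = r_D/r_U = (k₁·C_A^0.5)/(k₂·C_A^2) = (k₁/k₂)·C_A^-1.5.
= (1.05×1.550^0.5) / (0.405×1.550^2) = 1.307/0.9730 = 1.34.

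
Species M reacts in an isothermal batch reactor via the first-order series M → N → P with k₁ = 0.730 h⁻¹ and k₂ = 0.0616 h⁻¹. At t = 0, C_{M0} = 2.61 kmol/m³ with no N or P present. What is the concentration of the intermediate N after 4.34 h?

2.06 kmol/m³

The intermediate concentration in a first-order A→B→C sequence is C_N = k₁C_{M0}(e^(−k₁t) − e^(−k₂t))/(k₂−k₁).
e^(−k₁t) = e^(−0.730×4.34) = e^(−3.168) = 0.04208; e^(−k₂t) = e^(−0.2673) = 0.7654.
C_N = 0.730×2.61/(0.0616−0.730) × (0.04208−0.7654) = (-2.851)×(-0.7233) = 2.062 kmol/m³.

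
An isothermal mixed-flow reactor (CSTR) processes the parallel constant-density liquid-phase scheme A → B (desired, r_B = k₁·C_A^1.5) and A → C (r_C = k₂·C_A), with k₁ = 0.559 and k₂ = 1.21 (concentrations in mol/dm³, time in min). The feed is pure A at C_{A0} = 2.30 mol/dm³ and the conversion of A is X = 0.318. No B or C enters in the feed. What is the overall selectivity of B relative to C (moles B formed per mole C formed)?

Exit C_A = C_{A0}(1−X) = 2.30×0.682 = 1.569 mol/dm³.
In a CSTR the entire volume is at exit conditions, so r_B = 0.559×1.569^1.5 = 1.098 and r_C = 1.21×1.569 = 1.898.
Overall selectivity = C_B/C_C = r_Bτ/(r_Cτ) = r_B/r_C = 0.579.

0.579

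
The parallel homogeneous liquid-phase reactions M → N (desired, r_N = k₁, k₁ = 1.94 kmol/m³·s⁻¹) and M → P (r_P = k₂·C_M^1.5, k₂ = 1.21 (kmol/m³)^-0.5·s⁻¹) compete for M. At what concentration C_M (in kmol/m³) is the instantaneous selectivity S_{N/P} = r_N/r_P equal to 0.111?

5.93 kmol/m³

S_{N/P} = (k₁/k₂)·C_M^-1.5 ⇒ C_M = (S·k₂/k₁)^(1/(-1.5)).
= (0.111×1.21/1.94)^(-0.6667) = (0.06923)^(-0.6667) = 5.93 kmol/m³.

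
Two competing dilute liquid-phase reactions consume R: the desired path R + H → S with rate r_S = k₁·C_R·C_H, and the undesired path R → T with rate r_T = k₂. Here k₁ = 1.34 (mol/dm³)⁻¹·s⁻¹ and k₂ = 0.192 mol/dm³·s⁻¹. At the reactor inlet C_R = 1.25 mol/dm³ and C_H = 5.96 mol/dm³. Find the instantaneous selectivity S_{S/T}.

52.0

S_{S/T} = r_S/r_T = (k₁·C_R·C_H)/(k₂) = (k₁/k₂)·C_R·C_H.
= (1.34×1.250×5.960) / (0.192) = 9.983/0.1920 = 52.0.
Since the desired path is higher order in R, keeping C_R high (PFR or concentrated feed) favours S.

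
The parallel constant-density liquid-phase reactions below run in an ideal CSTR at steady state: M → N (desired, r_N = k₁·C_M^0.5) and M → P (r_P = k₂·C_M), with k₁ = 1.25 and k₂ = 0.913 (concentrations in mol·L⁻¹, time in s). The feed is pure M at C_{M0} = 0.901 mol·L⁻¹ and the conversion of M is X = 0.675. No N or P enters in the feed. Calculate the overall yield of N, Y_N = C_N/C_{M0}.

0.484

Exit C_M = C_{M0}(1−X) = 0.901×0.325 = 0.2928 mol·L⁻¹.
In a CSTR the entire volume is at exit conditions, so r_N = 1.25×0.2928^0.5 = 0.6764 and r_P = 0.913×0.2928 = 0.2673.
Fraction of consumed M going to N: r_N/(r_N+r_P) = 0.7167.
C_N = 0.7167·C_{M0}·X = 0.7167×0.901×0.675 = 0.436 mol·L⁻¹; Y_N = C_N/C_{M0} = 0.484.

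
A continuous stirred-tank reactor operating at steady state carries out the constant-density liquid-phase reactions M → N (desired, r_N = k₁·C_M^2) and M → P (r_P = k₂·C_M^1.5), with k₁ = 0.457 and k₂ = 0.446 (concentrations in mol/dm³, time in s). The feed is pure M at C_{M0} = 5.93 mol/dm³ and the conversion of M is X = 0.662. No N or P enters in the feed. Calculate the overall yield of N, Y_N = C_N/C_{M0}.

Exit C_M = C_{M0}(1−X) = 5.93×0.338 = 2.004 mol/dm³.
A CSTR operates uniformly at the exit composition, giving r_N = 1.836 and r_P = 1.266 (each k·C_M^n at C_M = 2.004).
Fraction of consumed M going to N: r_N/(r_N+r_P) = 0.5919.
C_N = 0.5919·C_{M0}·X = 0.5919×5.93×0.662 = 2.32 mol/dm³; Y_N = C_N/C_{M0} = 0.392.

0.392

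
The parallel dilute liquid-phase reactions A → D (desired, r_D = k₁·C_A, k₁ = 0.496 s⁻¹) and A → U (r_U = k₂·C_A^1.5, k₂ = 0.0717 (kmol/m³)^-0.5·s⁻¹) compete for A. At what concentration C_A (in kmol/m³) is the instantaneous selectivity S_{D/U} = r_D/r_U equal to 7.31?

S_{D/U} = (k₁/k₂)·C_A^-0.5 ⇒ C_A = (S·k₂/k₁)^(-2).
= (7.31×0.0717/0.496)^(-2) = (1.057)^(-2) = 0.896 kmol/m³.

0.896 kmol/m³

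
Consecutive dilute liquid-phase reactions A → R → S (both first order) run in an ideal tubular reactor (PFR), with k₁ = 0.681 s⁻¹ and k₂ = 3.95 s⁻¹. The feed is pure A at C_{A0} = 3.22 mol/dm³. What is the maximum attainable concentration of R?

At the optimum, C_{R,max}/C_{A0} = (k₁/k₂)^[k₂/(k₂−k₁)].
= (0.681/3.95)^(3.95/(3.95−0.681)) = (0.1724)^(1.208) = 0.1195.
C_{R,max} = 0.1195×3.22 = 0.385 mol/dm³.

0.385 mol/dm³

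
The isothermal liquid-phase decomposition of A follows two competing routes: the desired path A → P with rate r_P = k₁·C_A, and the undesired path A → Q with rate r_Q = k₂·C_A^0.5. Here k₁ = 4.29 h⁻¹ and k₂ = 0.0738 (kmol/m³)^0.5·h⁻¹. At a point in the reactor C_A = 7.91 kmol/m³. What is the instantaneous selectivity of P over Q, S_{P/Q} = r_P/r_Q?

S_{P/Q} = r_P/r_Q = (k₁·C_A)/(k₂·C_A^0.5) = (k₁/k₂)·C_A^0.5.
= (4.29×7.910) / (0.0738×7.910^0.5) = 33.93/0.2076 = 163.
Since the desired path is higher order in A, keeping C_A high (PFR or concentrated feed) favours P.

163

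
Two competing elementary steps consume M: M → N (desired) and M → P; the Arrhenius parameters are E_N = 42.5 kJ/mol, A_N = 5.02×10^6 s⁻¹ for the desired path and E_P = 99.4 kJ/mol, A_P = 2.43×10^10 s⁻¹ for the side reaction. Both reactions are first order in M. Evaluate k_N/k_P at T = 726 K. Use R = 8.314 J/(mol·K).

2.57

Since both paths have the same order in M, the concentration cancels and S_{N/P} = k_N/k_P = (A_N/A_P)·exp[(E_P−E_N)/(RT)].
(E_P−E_N)/(RT) = (99.4−42.5)×10³/(8.314×726) = 56900/6036 = 9.427.
k_N/k_P = (5.02×10^6/2.43×10^10)·exp(9.427) = 2.066×10^-4 × 12417 = 2.57.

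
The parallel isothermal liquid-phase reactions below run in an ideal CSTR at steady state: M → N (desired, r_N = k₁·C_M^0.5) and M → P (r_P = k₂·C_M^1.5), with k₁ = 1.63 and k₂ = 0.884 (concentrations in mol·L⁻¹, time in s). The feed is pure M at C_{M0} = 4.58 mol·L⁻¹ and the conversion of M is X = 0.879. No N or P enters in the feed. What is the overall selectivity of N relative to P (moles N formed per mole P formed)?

Exit C_M = C_{M0}(1−X) = 4.58×0.121 = 0.5542 mol·L⁻¹.
A CSTR operates uniformly at the exit composition, giving r_N = 1.213 and r_P = 0.3647 (each k·C_M^n at C_M = 0.5542).
Overall selectivity = C_N/C_P = r_Nτ/(r_Pτ) = r_N/r_P = 3.33.

3.33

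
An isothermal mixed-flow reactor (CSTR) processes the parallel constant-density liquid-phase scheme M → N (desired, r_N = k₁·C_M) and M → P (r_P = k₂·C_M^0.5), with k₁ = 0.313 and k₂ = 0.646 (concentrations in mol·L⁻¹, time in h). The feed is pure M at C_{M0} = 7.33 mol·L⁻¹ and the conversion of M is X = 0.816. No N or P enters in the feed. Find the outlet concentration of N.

Exit C_M = C_{M0}(1−X) = 7.33×0.184 = 1.349 mol·L⁻¹.
In a CSTR the entire volume is at exit conditions, so r_N = 0.313×1.349 = 0.4221 and r_P = 0.646×1.349^0.5 = 0.7502.
Fraction of consumed M going to N: r_N/(r_N+r_P) = 0.3601.
C_N = 0.3601·C_{M0}·X = 0.3601×7.33×0.816 = 2.15 mol·L⁻¹.

2.15 mol·L⁻¹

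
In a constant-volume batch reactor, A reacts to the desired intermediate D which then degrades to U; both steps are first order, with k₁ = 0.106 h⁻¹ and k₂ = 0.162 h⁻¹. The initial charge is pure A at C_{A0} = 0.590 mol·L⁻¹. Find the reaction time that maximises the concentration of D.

The intermediate peaks when r₁ = r₂, i.e. k₁e^(−k₁t) = k₂e^(−k₂t), giving t_opt = ln(k₂/k₁)/(k₂−k₁).
= ln(0.162/0.106)/(0.162−0.106) = ln(1.528)/0.05600 = 0.4242/0.05600 = 7.57 h.

7.57 h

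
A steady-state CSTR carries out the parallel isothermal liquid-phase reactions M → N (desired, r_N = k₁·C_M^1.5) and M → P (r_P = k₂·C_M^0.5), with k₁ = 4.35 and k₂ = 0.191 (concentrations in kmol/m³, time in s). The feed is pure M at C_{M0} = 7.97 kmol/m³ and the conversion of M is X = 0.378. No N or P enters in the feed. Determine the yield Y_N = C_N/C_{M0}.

Exit C_M = C_{M0}(1−X) = 7.97×0.622 = 4.957 kmol/m³.
A CSTR operates uniformly at the exit composition, giving r_N = 48.01 and r_P = 0.4253 (each k·C_M^n at C_M = 4.957).
Fraction of consumed M going to N: r_N/(r_N+r_P) = 0.9912.
C_N = 0.9912·C_{M0}·X = 0.9912×7.97×0.378 = 2.99 kmol/m³; Y_N = C_N/C_{M0} = 0.375.

0.375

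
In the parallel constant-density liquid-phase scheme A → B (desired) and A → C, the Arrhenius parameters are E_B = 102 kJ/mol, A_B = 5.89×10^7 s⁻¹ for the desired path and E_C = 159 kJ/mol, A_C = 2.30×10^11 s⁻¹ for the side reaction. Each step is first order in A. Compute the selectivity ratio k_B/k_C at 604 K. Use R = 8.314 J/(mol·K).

k_B/k_C = (A_B/A_C)·exp[−(E_B−E_C)/(RT)] = (A_B/A_C)·exp[(E_C−E_B)/(RT)].
(E_C−E_B)/(RT) = (159−102)×10³/(8.314×604) = 57000/5022 = 11.35.
k_B/k_C = (5.89×10^7/2.30×10^11)·exp(11.35) = 2.561×10^-4 × 85037 = 21.8.
Since E_B < E_C, lowering the temperature improves selectivity toward B.

21.8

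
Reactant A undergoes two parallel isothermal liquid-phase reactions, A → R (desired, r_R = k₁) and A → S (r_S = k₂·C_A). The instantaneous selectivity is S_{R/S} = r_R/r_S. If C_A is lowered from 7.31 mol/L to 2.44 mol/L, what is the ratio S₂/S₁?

3.00

S_{R/S} = (k₁/k₂)·C_A⁻¹, so S₂/S₁ = (C_{A,2}/C_{A,1})⁻¹.
= 7.31/2.44 = 3.00.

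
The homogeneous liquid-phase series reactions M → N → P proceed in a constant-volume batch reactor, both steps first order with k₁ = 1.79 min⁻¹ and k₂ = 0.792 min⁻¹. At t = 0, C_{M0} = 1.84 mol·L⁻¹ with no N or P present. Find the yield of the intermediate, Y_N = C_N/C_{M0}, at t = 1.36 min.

0.454

For first-order series with pure M initially, C_N(t) = k₁C_{M0}/(k₂−k₁)·(e^(−k₁t) − e^(−k₂t)).
e^(−k₁t) = e^(−1.79×1.36) = e^(−2.434) = 0.08765; e^(−k₂t) = e^(−1.077) = 0.3406.
C_N = 1.79×1.84/(0.792−1.79) × (0.08765−0.3406) = (-3.300)×(-0.2529) = 0.8347 mol·L⁻¹.
Y_N = C_N/C_{M0} = 0.8347/1.84 = 0.454.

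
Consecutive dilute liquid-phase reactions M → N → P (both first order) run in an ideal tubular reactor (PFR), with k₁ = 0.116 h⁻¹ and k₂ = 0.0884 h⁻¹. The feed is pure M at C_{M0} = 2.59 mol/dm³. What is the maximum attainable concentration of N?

For a first-order series the maximum intermediate yield is C_{N,max}/C_{M0} = (k₁/k₂)^[k₂/(k₂−k₁)].
= (0.116/0.0884)^(0.0884/(0.0884−0.116)) = (1.312)^(-3.203) = 0.4188.
C_{N,max} = 0.4188×2.59 = 1.08 mol/dm³.

1.08 mol/dm³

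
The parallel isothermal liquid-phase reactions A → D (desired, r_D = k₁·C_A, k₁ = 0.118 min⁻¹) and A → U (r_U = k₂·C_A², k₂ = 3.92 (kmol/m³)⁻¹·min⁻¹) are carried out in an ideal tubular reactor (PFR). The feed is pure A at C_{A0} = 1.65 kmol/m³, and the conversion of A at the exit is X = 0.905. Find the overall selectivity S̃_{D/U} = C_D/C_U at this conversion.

C_A = C_{A0}(1−X) = 0.1567 kmol/m³.
Along a PFR/batch, dC_D/dC_A = −r_D/(r_D+r_U) = −k₁/(k₁+k₂·C_A).
Integrating from C_{A0} to C_A: C_D = (0.118/3.92)·ln[(0.118+3.92·1.65)/(0.118+3.92·0.157)] = 0.03010·ln(6.586/0.7325) = 0.06611 kmol/m³.
C_U = (C_{A0}−C_A)−C_D = 1.427 kmol/m³; S̃_{D/U} = 0.06611/1.427 = 0.0463.

0.0463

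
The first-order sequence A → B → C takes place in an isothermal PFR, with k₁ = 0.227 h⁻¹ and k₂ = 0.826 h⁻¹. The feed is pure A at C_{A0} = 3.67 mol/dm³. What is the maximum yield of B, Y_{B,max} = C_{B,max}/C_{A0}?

At the optimum, C_{B,max}/C_{A0} = (k₁/k₂)^[k₂/(k₂−k₁)].
= (0.227/0.826)^(0.826/(0.826−0.227)) = (0.2748)^(1.379) = 0.1684.

0.168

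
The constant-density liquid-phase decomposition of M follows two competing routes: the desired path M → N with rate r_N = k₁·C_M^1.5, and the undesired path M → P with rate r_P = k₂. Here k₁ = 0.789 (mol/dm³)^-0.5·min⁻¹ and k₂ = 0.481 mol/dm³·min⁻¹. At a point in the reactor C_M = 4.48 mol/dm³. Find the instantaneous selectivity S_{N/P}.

S_{N/P} = r_N/r_P = (k₁·C_M^1.5)/(k₂) = (k₁/k₂)·C_M^1.5.
= (0.789×4.480^1.5) / (0.481) = 7.482/0.4810 = 15.6.
Since the desired path is higher order in M, keeping C_M high (PFR or concentrated feed) favours N.

15.6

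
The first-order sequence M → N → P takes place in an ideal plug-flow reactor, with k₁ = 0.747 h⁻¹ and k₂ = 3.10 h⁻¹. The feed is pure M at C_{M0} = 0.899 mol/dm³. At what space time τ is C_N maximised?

0.605 h

The intermediate peaks when r₁ = r₂, i.e. k₁e^(−k₁τ) = k₂e^(−k₂τ), giving τ_opt = ln(k₂/k₁)/(k₂−k₁).
= ln(3.10/0.747)/(3.10−0.747) = ln(4.150)/2.353 = 1.423/2.353 = 0.605 h.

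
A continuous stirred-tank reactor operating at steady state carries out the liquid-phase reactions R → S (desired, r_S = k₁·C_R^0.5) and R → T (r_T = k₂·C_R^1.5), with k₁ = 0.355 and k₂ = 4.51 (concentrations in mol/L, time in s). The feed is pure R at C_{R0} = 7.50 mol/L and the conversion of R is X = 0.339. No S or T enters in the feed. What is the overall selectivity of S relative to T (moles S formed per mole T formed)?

0.0159

Exit C_R = C_{R0}(1−X) = 7.50×0.661 = 4.958 mol/L.
A CSTR operates uniformly at the exit composition, giving r_S = 0.7904 and r_T = 49.78 (each k·C_R^n at C_R = 4.958).
Overall selectivity = C_S/C_T = r_Sτ/(r_Tτ) = r_S/r_T = 0.0159.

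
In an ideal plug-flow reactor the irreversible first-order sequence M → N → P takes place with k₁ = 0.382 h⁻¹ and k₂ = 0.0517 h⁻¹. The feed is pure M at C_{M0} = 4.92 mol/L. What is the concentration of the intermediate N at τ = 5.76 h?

3.59 mol/L

For first-order series with pure M initially, C_N(τ) = k₁C_{M0}/(k₂−k₁)·(e^(−k₁τ) − e^(−k₂τ)).
e^(−k₁τ) = e^(−0.382×5.76) = e^(−2.200) = 0.1108; e^(−k₂τ) = e^(−0.2978) = 0.7425.
C_N = 0.382×4.92/(0.0517−0.382) × (0.1108−0.7425) = (-5.690)×(-0.6317) = 3.594 mol/L.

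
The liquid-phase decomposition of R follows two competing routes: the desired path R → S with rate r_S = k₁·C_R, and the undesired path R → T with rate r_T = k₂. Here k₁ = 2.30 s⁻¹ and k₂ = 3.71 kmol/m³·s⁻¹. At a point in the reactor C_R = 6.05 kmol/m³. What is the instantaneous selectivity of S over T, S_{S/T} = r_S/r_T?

S_{S/T} = r_S/r_T = (k₁·C_R)/(k₂) = (k₁/k₂)·C_R.
= (2.30×6.050) / (3.71) = 13.91/3.710 = 3.75.

3.75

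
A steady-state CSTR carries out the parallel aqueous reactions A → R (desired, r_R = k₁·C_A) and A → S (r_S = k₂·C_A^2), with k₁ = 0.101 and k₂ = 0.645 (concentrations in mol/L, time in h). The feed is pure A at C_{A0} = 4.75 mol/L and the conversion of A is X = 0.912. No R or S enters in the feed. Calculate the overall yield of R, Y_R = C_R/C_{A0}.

Exit C_A = C_{A0}(1−X) = 4.75×0.0880 = 0.4180 mol/L.
Rates in a CSTR are evaluated at the outlet concentration: r_R = 0.101×0.4180 = 0.04222, r_S = 0.645×0.4180^2 = 0.1127.
Fraction of consumed A going to R: r_R/(r_R+r_S) = 0.2725.
C_R = 0.2725·C_{A0}·X = 0.2725×4.75×0.912 = 1.18 mol/L; Y_R = C_R/C_{A0} = 0.249.

0.249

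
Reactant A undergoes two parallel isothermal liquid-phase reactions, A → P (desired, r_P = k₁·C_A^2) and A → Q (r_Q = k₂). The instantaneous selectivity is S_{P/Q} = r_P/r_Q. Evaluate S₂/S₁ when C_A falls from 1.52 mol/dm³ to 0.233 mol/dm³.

S_{P/Q} = (k₁/k₂)·C_A^2, so S₂/S₁ = (C_{A,2}/C_{A,1})^2.
= (0.233/1.52)^2 = (0.1533)^2 = 0.0235.
Selectivity toward P falls as C_A falls — high-concentration operation is favoured.

0.0235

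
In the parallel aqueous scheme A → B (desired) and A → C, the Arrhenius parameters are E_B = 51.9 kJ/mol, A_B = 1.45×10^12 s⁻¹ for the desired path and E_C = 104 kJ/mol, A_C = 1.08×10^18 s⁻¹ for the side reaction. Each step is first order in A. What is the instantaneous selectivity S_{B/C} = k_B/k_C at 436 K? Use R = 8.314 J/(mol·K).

2.34

Since both paths have the same order in A, the concentration cancels and S_{B/C} = k_B/k_C = (A_B/A_C)·exp[(E_C−E_B)/(RT)].
(E_C−E_B)/(RT) = (104−51.9)×10³/(8.314×436) = 52100/3625 = 14.37.
k_B/k_C = (1.45×10^12/1.08×10^18)·exp(14.37) = 1.343×10^-6 × 1.746×10^6 = 2.34.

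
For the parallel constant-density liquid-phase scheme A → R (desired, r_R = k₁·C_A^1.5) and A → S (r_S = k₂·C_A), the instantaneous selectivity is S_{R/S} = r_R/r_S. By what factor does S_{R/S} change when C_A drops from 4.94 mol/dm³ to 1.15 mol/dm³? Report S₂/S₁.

S_{R/S} = (k₁/k₂)·C_A^0.5, so S₂/S₁ = (C_{A,2}/C_{A,1})^0.5.
= (1.15/4.94)^0.5 = (0.2328)^0.5 = 0.482.

0.482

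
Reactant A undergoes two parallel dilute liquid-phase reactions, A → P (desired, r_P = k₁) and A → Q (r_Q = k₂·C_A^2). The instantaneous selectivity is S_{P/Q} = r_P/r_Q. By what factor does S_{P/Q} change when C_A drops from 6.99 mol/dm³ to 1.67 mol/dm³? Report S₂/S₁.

S_{P/Q} = (k₁/k₂)·C_A^-2, so S₂/S₁ = (C_{A,2}/C_{A,1})^-2.
= (1.67/6.99)^(-2) = (0.2389)^(-2) = 17.5.
Selectivity toward P rises as C_A falls — low-concentration operation is favoured.

17.5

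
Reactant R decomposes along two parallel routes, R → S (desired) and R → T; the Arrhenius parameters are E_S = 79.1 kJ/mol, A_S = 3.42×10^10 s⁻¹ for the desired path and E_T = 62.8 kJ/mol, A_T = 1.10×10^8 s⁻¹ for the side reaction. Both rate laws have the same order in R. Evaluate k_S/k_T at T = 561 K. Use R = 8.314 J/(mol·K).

9.44

Since both paths have the same order in R, the concentration cancels and S_{S/T} = k_S/k_T = (A_S/A_T)·exp[(E_T−E_S)/(RT)].
(E_T−E_S)/(RT) = (62.8−79.1)×10³/(8.314×561) = -16300/4664 = -3.495.
k_S/k_T = (3.42×10^10/1.10×10^8)·exp(-3.495) = 310.9 × 0.03036 = 9.44.
Since E_S > E_T, raising the temperature improves selectivity toward S.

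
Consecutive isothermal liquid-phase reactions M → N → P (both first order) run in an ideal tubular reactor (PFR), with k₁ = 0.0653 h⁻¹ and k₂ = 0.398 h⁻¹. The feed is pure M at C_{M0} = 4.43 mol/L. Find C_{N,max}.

0.510 mol/L

For a first-order series the maximum intermediate yield is C_{N,max}/C_{M0} = (k₁/k₂)^[k₂/(k₂−k₁)].
= (0.0653/0.398)^(0.398/(0.398−0.0653)) = (0.1641)^(1.196) = 0.1151.
C_{N,max} = 0.1151×4.43 = 0.510 mol/L.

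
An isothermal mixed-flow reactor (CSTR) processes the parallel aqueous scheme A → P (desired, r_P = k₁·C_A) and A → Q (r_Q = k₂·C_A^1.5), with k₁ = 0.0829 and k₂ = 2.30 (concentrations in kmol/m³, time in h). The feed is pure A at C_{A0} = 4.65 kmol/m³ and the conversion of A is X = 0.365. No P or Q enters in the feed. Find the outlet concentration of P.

0.0349 kmol/m³

Exit C_A = C_{A0}(1−X) = 4.65×0.635 = 2.953 kmol/m³.
Rates in a CSTR are evaluated at the outlet concentration: r_P = 0.0829×2.953 = 0.2448, r_Q = 2.30×2.953^1.5 = 11.67.
Fraction of consumed A going to P: r_P/(r_P+r_Q) = 0.02054.
C_P = 0.02054·C_{A0}·X = 0.02054×4.65×0.365 = 0.0349 kmol/m³.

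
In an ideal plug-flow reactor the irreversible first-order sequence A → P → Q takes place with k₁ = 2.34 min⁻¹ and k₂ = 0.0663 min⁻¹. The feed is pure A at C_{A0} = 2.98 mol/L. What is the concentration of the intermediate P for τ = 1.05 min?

2.60 mol/L

The intermediate concentration in a first-order A→B→C sequence is C_P = k₁C_{A0}(e^(−k₁τ) − e^(−k₂τ))/(k₂−k₁).
e^(−k₁τ) = e^(−2.34×1.05) = e^(−2.457) = 0.08569; e^(−k₂τ) = e^(−0.06961) = 0.9328.
C_P = 2.34×2.98/(0.0663−2.34) × (0.08569−0.9328) = (-3.067)×(-0.8471) = 2.598 mol/L.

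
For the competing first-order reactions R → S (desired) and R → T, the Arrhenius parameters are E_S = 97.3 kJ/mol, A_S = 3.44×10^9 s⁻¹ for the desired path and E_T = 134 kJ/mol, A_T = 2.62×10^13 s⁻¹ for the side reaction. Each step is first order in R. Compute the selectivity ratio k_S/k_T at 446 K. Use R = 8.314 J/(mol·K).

2.61

k_S/k_T = (A_S/A_T)·exp[−(E_S−E_T)/(RT)] = (A_S/A_T)·exp[(E_T−E_S)/(RT)].
(E_T−E_S)/(RT) = (134−97.3)×10³/(8.314×446) = 36700/3708 = 9.897.
k_S/k_T = (3.44×10^9/2.62×10^13)·exp(9.897) = 1.313×10^-4 × 19879 = 2.61.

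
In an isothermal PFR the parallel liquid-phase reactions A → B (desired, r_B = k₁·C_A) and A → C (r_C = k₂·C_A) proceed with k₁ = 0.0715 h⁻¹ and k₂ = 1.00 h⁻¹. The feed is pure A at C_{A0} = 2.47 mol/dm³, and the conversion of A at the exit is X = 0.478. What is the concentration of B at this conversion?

C_A = C_{A0}(1−X) = 1.289 mol/dm³.
Both paths are first order in A, so the instantaneous fraction to B is constant: dC_B/d(−C_A) = k₁/(k₁+k₂) = 0.06673.
C_B = 0.06673·(C_{A0}−C_A) = 0.06673×1.181 = 0.0788 mol/dm³.

0.0788 mol/dm³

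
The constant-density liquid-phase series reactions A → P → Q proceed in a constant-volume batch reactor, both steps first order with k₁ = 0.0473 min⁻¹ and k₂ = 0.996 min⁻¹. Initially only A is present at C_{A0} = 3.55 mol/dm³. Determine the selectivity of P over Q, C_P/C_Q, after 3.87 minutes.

0.319

Solving the coupled first-order balances gives C_P(t) = [k₁/(k₂−k₁)]·C_{A0}·(e^(−k₁t) − e^(−k₂t)).
e^(−k₁t) = e^(−0.0473×3.87) = e^(−0.1831) = 0.8327; e^(−k₂t) = e^(−3.855) = 0.02118.
C_P = 0.0473×3.55/(0.996−0.0473) × (0.8327−0.02118) = 0.1770×0.8115 = 0.1436 mol/dm³.
C_A = C_{A0}e^(−k₁t) = 2.956 mol/dm³, so C_Q = C_{A0}−C_A−C_P = 0.4502 mol/dm³; C_P/C_Q = 0.319.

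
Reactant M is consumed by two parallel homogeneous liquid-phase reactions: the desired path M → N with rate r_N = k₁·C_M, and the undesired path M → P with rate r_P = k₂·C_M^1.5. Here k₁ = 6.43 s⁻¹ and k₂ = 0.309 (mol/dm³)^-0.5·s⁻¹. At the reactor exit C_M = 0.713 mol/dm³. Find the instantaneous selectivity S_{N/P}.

S_{N/P} = r_N/r_P = (k₁·C_M)/(k₂·C_M^1.5) = (k₁/k₂)·C_M^-0.5.
= (6.43×0.7130) / (0.309×0.7130^1.5) = 4.585/0.1860 = 24.6.

24.6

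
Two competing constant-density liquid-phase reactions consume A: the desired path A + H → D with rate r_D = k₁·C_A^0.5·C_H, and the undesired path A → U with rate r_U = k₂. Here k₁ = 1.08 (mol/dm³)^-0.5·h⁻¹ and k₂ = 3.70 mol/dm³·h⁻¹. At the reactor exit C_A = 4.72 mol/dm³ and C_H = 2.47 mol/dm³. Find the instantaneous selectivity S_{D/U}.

S_{D/U} = r_D/r_U = (k₁·C_A^0.5·C_H)/(k₂) = (k₁/k₂)·C_A^0.5·C_H.
= (1.08×4.720^0.5×2.470) / (3.70) = 5.796/3.700 = 1.57.

1.57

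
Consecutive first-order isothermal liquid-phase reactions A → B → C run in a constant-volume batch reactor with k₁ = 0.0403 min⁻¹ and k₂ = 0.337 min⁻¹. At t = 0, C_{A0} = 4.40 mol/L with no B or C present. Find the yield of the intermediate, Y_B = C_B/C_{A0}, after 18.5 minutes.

0.0642

The intermediate concentration in a first-order A→B→C sequence is C_B = k₁C_{A0}(e^(−k₁t) − e^(−k₂t))/(k₂−k₁).
e^(−k₁t) = e^(−0.0403×18.5) = e^(−0.7456) = 0.4745; e^(−k₂t) = e^(−6.235) = 0.001961.
C_B = 0.0403×4.40/(0.337−0.0403) × (0.4745−0.001961) = 0.5976×0.4725 = 0.2824 mol/L.
Y_B = C_B/C_{A0} = 0.2824/4.40 = 0.0642.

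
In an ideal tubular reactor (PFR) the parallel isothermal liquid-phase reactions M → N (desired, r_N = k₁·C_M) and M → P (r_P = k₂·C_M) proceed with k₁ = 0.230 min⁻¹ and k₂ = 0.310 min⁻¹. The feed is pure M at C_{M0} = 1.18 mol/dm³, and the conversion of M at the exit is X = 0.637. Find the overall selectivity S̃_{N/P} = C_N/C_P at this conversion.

0.742

C_M = C_{M0}(1−X) = 0.4283 mol/dm³.
Both paths are first order in M, so the instantaneous fraction to N is constant: dC_N/d(−C_M) = k₁/(k₁+k₂) = 0.4259.
C_N = 0.4259·(C_{M0}−C_M) = 0.4259×0.7517 = 0.320 mol/dm³.
C_P = (C_{M0}−C_M)−C_N = 0.4315 mol/dm³; S̃_{N/P} = 0.3202/0.4315 = 0.742.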